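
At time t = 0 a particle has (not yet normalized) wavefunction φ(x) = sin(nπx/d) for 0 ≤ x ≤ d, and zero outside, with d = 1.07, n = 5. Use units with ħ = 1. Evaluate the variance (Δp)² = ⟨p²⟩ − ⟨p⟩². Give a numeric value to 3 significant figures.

216.

Compute ⟨p⟩ and ⟨p²⟩ separately; (Δp)² = ⟨p²⟩ − ⟨p⟩².
d/dx sin(nπx/d) = (nπ/d)·cos(nπx/d) and d²/dx² sin(nπx/d) = −(nπ/d)²·sin(nπx/d); on 0 ≤ x ≤ d, ∫sin²(nπx/d) dx = d/2 and ∫sin(nπx/d)·cos(nπx/d) dx = 0.
Normalization: ∫|φ|² dx = 0.53500.
⟨p⟩ = 0.0000 and ⟨p²⟩ = 215.51.
(Δp)² = 215.51 − (0.0000)² = 215.51.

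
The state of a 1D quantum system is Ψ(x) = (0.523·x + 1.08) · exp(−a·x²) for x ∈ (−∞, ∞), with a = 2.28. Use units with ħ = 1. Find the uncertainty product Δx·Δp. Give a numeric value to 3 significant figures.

Δx = √(⟨x²⟩−⟨x⟩²), Δp = √(⟨p²⟩−⟨p⟩²).
Expand each integrand as polynomial × e^(−2ax²) and use ∫x^(2j)·e^(−2ax²) dx = (2j−1)!!/(4a)^j · √(π/(2a)), odd powers → 0; here √(π/(2a)) = 0.83003. Differentiate with the product rule, d/dx e^(−ax²) = −2ax·e^(−ax²).
Normalization: ∫|Ψ|² dx = 0.99304.
⟨x⟩ = 0.10353, ⟨x²⟩ = 0.11515 ⇒ Δx = 0.32315.
⟨p⟩ = 0.0000, ⟨p²⟩ = 2.3943 ⇒ Δp = 1.5474.
Δx·Δp = 0.50003.

0.500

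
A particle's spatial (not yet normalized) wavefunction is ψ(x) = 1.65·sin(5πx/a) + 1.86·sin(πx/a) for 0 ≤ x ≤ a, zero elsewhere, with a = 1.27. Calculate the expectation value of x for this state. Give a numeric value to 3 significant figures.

⟨x⟩ = ∫ x·|ψ|² dx / ∫|ψ|² dx (integrals over the domain).
On 0 ≤ x ≤ a (j ≠ l): ∫sin²(jπx/a) dx = a/2, ∫sin(jπx/a)·sin(lπx/a) dx = 0; diagonal moments ∫x·sin²(jπx/a) dx = a²/4, ∫x²·sin²(jπx/a) dx = a³·(1/6 − 1/(4j²π²)); cross terms ∫x·sin(jπx/a)·sin(lπx/a) dx = 0 for j + l even and −4jla²/(π²(j² − l²)²) for j + l odd, ∫x²·sin(jπx/a)·sin(lπx/a) dx = (−1)^(j+l)·4jla³/(π²(j² − l²)²); higher powers the same way via product-to-sum and parts.
State is unnormalized: ∫|ψ|² dx = 3.9256, and ∫ψ*·x·ψ dx = 2.4928, so ⟨x⟩ = 2.4928 / 3.9256.
⟨x⟩ = 0.63500.

0.635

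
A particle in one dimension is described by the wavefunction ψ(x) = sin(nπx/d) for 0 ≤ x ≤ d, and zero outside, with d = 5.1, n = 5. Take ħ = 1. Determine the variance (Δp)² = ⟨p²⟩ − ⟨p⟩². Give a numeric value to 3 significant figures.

9.49

Compute ⟨p⟩ and ⟨p²⟩ separately; (Δp)² = ⟨p²⟩ − ⟨p⟩².
d/dx sin(nπx/d) = (nπ/d)·cos(nπx/d) and d²/dx² sin(nπx/d) = −(nπ/d)²·sin(nπx/d); on 0 ≤ x ≤ d, ∫sin²(nπx/d) dx = d/2 and ∫sin(nπx/d)·cos(nπx/d) dx = 0.
Normalization: ∫|ψ|² dx = 2.5500.
⟨p⟩ = 0.0000 and ⟨p²⟩ = 9.4864.
(Δp)² = 9.4864 − (0.0000)² = 9.4864.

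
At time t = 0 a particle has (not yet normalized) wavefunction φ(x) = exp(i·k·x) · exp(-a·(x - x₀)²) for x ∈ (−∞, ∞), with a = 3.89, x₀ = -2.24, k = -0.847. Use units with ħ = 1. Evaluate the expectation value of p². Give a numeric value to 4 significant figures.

p² φ = −ħ² d²φ/dx²; ⟨p²⟩ = −ħ² ∫ φ*·φ'' dx / ∫|φ|² dx.
Gaussian moments (u = x − x₀): ∫u^(2j)·e^(−2au²) du = (2j−1)!!/(4a)^j · √(π/(2a)), odd powers integrate to 0; here √(π/(2a)) = 0.63546. Derivatives: φ′ = (ik − 2au)·φ, φ″ = ((ik − 2au)² − 2a)·φ; the odd-in-u pieces drop out.
State is unnormalized: ∫|φ|² dx = 0.63546, and ∫φ*·(−ħ² φ'') dx = 2.9278, so ⟨p²⟩ = 2.9278 / 0.63546.
⟨p²⟩ = 4.6074.

4.607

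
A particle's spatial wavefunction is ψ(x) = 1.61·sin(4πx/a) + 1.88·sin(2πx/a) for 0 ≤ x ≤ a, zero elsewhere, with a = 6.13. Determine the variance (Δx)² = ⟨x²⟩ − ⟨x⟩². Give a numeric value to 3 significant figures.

Compute ⟨x⟩ and ⟨x²⟩ separately, then (Δx)² = ⟨x²⟩ − ⟨x⟩².
On 0 ≤ x ≤ a (j ≠ l): ∫sin²(jπx/a) dx = a/2, ∫sin(jπx/a)·sin(lπx/a) dx = 0; diagonal moments ∫x·sin²(jπx/a) dx = a²/4, ∫x²·sin²(jπx/a) dx = a³·(1/6 − 1/(4j²π²)); cross terms ∫x·sin(jπx/a)·sin(lπx/a) dx = 0 for j + l even and −4jla²/(π²(j² − l²)²) for j + l odd, ∫x²·sin(jπx/a)·sin(lπx/a) dx = (−1)^(j+l)·4jla³/(π²(j² − l²)²); higher powers the same way via product-to-sum and parts.
Normalization: ∫|ψ|² dx = 18.778.
⟨x⟩ = 3.0650 and ⟨x²⟩ = 13.873.
(Δx)² = 13.873 − (3.0650)² = 4.4785.

4.48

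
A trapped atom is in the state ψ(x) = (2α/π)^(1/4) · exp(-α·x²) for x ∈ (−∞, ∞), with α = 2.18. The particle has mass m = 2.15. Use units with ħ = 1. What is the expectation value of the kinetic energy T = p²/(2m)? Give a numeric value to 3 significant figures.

T = −(ħ²/2m) d²/dx², so ⟨T⟩ = −(ħ²/2m) ∫ ψ*·ψ'' dx; with m = 2.15.
Gaussian moments: ∫x^(2j)·e^(−2αx²) dx = (2j−1)!!/(4α)^j · √(π/(2α)), odd powers integrate to 0; here √(π/(2α)) = 0.84885. Derivatives: d/dx e^(−αx²) = −2αx·e^(−αx²), d²/dx² e^(−αx²) = (4α²x² − 2α)·e^(−αx²).
⟨T⟩ = 0.50698.

0.507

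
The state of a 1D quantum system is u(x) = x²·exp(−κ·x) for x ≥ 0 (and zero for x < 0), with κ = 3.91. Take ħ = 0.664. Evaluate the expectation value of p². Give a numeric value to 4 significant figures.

p² u = −ħ² d²u/dx²; ⟨p²⟩ = −ħ² ∫ u*·u'' dx / ∫|u|² dx.
Differentiate x²·exp(−κ·x) with the product rule; every integrand then reduces to terms xʲ·e^(−2κx) on [0, ∞), with ∫₀^∞ xʲ·e^(−2κx) dx = j!/(2κ)^(j+1).
State is unnormalized: ∫|u|² dx = 0.00082069, and ∫u*·(−ħ² u'') dx = 0.0018439, so ⟨p²⟩ = 0.0018439 / 0.00082069.
⟨p²⟩ = 2.2468.

2.247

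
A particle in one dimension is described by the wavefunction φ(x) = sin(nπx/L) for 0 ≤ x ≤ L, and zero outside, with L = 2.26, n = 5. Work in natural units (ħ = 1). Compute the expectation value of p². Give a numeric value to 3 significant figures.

p² φ = −ħ² d²φ/dx²; ⟨p²⟩ = −ħ² ∫ φ*·φ'' dx / ∫|φ|² dx.
d/dx sin(nπx/L) = (nπ/L)·cos(nπx/L) and d²/dx² sin(nπx/L) = −(nπ/L)²·sin(nπx/L); on 0 ≤ x ≤ L, ∫sin²(nπx/L) dx = L/2 and ∫sin(nπx/L)·cos(nπx/L) dx = 0.
State is unnormalized: ∫|φ|² dx = 1.1300, and ∫φ*·(−ħ² φ'') dx = 54.589, so ⟨p²⟩ = 54.589 / 1.1300.
⟨p²⟩ = 48.308.

48.3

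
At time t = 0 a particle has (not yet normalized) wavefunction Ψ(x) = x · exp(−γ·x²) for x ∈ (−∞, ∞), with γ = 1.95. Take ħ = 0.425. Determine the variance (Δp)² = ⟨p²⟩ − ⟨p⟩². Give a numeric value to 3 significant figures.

Compute ⟨p⟩ and ⟨p²⟩ separately; (Δp)² = ⟨p²⟩ − ⟨p⟩².
Expand each integrand as polynomial × e^(−2γx²) and use ∫x^(2j)·e^(−2γx²) dx = (2j−1)!!/(4γ)^j · √(π/(2γ)), odd powers → 0; here √(π/(2γ)) = 0.89752. Differentiate with the product rule, d/dx e^(−γx²) = −2γx·e^(−γx²).
Normalization: ∫|Ψ|² dx = 0.11507.
⟨p⟩ = 0.0000 and ⟨p²⟩ = 1.0567.
(Δp)² = 1.0567 − (0.0000)² = 1.0567.

1.06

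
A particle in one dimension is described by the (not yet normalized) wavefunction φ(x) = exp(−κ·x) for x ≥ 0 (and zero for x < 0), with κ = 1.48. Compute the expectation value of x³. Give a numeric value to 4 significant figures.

⟨x³⟩ = ∫ x³·|φ|² dx / ∫|φ|² dx (integrals over the domain).
Every integrand reduces to terms xʲ·e^(−2κx) on [0, ∞); use ∫₀^∞ xʲ·e^(−2κx) dx = j!/(2κ)^(j+1).
State is unnormalized: ∫|φ|² dx = 0.33784, and ∫φ*·x³·φ dx = 0.078160, so ⟨x³⟩ = 0.078160 / 0.33784.
⟨x³⟩ = 0.23135.

0.2314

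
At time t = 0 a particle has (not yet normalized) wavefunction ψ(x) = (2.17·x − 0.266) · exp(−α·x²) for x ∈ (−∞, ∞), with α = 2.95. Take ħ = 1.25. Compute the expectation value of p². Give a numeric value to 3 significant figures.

12.4

p² ψ = −ħ² d²ψ/dx²; ⟨p²⟩ = −ħ² ∫ ψ*·ψ'' dx / ∫|ψ|² dx.
Expand each integrand as polynomial × e^(−2αx²) and use ∫x^(2j)·e^(−2αx²) dx = (2j−1)!!/(4α)^j · √(π/(2α)), odd powers → 0; here √(π/(2α)) = 0.72971. Differentiate with the product rule, d/dx e^(−αx²) = −2αx·e^(−αx²).
State is unnormalized: ∫|ψ|² dx = 0.34283, and ∫ψ*·(−ħ² ψ'') dx = 4.2647, so ⟨p²⟩ = 4.2647 / 0.34283.
⟨p²⟩ = 12.440.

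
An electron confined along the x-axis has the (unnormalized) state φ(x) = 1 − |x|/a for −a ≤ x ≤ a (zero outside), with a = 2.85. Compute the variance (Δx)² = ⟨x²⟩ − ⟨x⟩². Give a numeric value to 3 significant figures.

Compute ⟨x⟩ and ⟨x²⟩ separately, then (Δx)² = ⟨x²⟩ − ⟨x⟩².
φ is even, so ∫ over [−a, a] = 2∫₀ᵃ with φ = 1 − x/a there: ∫₀ᵃ (1 − x/a)² dx = a/3, ∫₀ᵃ x²(1 − x/a)² dx = a³/30, ∫₀ᵃ x⁴(1 − x/a)² dx = a⁵/105.
Normalization: ∫|φ|² dx = 1.9000.
⟨x⟩ = 0.0000 and ⟨x²⟩ = 0.81225.
(Δx)² = 0.81225 − (0.0000)² = 0.81225.

0.812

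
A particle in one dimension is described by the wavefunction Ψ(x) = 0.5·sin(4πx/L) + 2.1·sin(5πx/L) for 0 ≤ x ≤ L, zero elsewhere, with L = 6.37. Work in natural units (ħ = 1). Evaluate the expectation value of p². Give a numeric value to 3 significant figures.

p² Ψ = −ħ² d²Ψ/dx²; ⟨p²⟩ = −ħ² ∫ Ψ*·Ψ'' dx / ∫|Ψ|² dx.
d²/dx² sin(jπx/L) = −(jπ/L)²·sin(jπx/L); on 0 ≤ x ≤ L, ∫sin²(jπx/L) dx = L/2 and ∫sin(jπx/L)·sin(lπx/L) dx = 0 for j ≠ l, so only diagonal terms survive in ∫|Ψ|² and ∫Ψ·Ψ″; ∫Ψ·Ψ′ dx = [Ψ²/2] between the walls = 0.
State is unnormalized: ∫|Ψ|² dx = 14.842, and ∫Ψ*·(−ħ² Ψ'') dx = 88.509, so ⟨p²⟩ = 88.509 / 14.842.
⟨p²⟩ = 5.9634.

5.96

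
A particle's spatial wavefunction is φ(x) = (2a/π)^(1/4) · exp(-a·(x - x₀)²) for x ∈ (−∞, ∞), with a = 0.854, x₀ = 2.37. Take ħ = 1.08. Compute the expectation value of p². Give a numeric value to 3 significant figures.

p² φ = −ħ² d²φ/dx²; ⟨p²⟩ = −ħ² ∫ φ*·φ'' dx.
Gaussian moments (u = x − x₀): ∫u^(2j)·e^(−2au²) du = (2j−1)!!/(4a)^j · √(π/(2a)), odd powers integrate to 0; here √(π/(2a)) = 1.3562. Derivatives: d/dx e^(−au²) = −2au·e^(−au²), d²/dx² e^(−au²) = (4a²u² − 2a)·e^(−au²).
⟨p²⟩ = 0.99611.

0.996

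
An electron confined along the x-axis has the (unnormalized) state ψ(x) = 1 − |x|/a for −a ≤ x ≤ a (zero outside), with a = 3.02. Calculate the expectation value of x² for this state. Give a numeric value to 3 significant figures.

0.912

⟨x²⟩ = ∫ x²·|ψ|² dx / ∫|ψ|² dx (integrals over the domain).
ψ is even, so ∫ over [−a, a] = 2∫₀ᵃ with ψ = 1 − x/a there: ∫₀ᵃ (1 − x/a)² dx = a/3, ∫₀ᵃ x²(1 − x/a)² dx = a³/30, ∫₀ᵃ x⁴(1 − x/a)² dx = a⁵/105.
State is unnormalized: ∫|ψ|² dx = 2.0133, and ∫ψ*·x²·ψ dx = 1.8362, so ⟨x²⟩ = 1.8362 / 2.0133.
⟨x²⟩ = 0.91204.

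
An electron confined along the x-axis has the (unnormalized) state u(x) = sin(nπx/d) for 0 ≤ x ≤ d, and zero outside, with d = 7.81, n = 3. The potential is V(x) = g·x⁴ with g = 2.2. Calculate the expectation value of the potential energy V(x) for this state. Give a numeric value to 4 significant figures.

⟨V⟩ = ∫ V(x)·|u|² dx / ∫|u|² dx.
With sin²θ = (1 − cos2θ)/2 on 0 ≤ x ≤ d: ∫sin²(nπx/d) dx = d/2, ∫x·sin²(nπx/d) dx = d²/4, ∫x²·sin²(nπx/d) dx = d³·(1/6 − 1/(4n²π²)); higher powers xᵏ the same way, integrating xᵏ·cos(2nπx/d) by parts.
State is unnormalized: ∫|u|² dx = 3.9050, and ∫u*·V(x)·u dx = 6038.8, so ⟨V⟩ = 6038.8 / 3.9050.
⟨V⟩ = 1546.4.

1546.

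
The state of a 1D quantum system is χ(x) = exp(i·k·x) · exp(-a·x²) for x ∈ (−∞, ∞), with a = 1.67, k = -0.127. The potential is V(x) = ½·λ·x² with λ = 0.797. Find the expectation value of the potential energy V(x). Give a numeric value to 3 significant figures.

0.0597

⟨V⟩ = ∫ V(x)·|χ|² dx / ∫|χ|² dx.
Gaussian moments: ∫x^(2j)·e^(−2ax²) dx = (2j−1)!!/(4a)^j · √(π/(2a)), odd powers integrate to 0; here √(π/(2a)) = 0.96984.
State is unnormalized: ∫|χ|² dx = 0.96984, and ∫χ*·V(x)·χ dx = 0.057857, so ⟨V⟩ = 0.057857 / 0.96984.
⟨V⟩ = 0.059656.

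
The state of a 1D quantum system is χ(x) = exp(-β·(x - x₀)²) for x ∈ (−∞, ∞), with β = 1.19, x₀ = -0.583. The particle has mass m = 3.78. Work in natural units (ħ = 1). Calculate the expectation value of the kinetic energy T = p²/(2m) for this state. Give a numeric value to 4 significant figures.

T = −(ħ²/2m) d²/dx², so ⟨T⟩ = −(ħ²/2m) ∫ χ*·χ'' dx / ∫|χ|² dx; with m = 3.78.
Gaussian moments (u = x − x₀): ∫u^(2j)·e^(−2βu²) du = (2j−1)!!/(4β)^j · √(π/(2β)), odd powers integrate to 0; here √(π/(2β)) = 1.1489. Derivatives: d/dx e^(−βu²) = −2βu·e^(−βu²), d²/dx² e^(−βu²) = (4β²u² − 2β)·e^(−βu²).
State is unnormalized: ∫|χ|² dx = 1.1489, and ∫χ*·(−ħ²/2m · χ'') dx = 0.18085, so ⟨T⟩ = 0.18085 / 1.1489.
⟨T⟩ = 0.15741.

0.1574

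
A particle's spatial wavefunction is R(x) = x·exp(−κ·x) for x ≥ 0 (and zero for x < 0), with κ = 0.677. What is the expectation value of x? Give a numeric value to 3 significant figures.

⟨x⟩ = ∫ x·|R|² dx / ∫|R|² dx (integrals over the domain).
Every integrand reduces to terms xʲ·e^(−2κx) on [0, ∞); use ∫₀^∞ xʲ·e^(−2κx) dx = j!/(2κ)^(j+1).
State is unnormalized: ∫|R|² dx = 0.80570, and ∫R*·x·R dx = 1.7852, so ⟨x⟩ = 1.7852 / 0.80570.
⟨x⟩ = 2.2157.

2.22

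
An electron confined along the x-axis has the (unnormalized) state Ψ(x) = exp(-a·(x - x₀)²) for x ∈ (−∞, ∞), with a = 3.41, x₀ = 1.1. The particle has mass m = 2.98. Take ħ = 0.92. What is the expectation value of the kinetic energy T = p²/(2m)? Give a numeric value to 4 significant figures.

T = −(ħ²/2m) d²/dx², so ⟨T⟩ = −(ħ²/2m) ∫ Ψ*·Ψ'' dx / ∫|Ψ|² dx; with m = 2.98.
Gaussian moments (u = x − x₀): ∫u^(2j)·e^(−2au²) du = (2j−1)!!/(4a)^j · √(π/(2a)), odd powers integrate to 0; here √(π/(2a)) = 0.67871. Derivatives: d/dx e^(−au²) = −2au·e^(−au²), d²/dx² e^(−au²) = (4a²u² − 2a)·e^(−au²).
State is unnormalized: ∫|Ψ|² dx = 0.67871, and ∫Ψ*·(−ħ²/2m · Ψ'') dx = 0.32867, so ⟨T⟩ = 0.32867 / 0.67871.
⟨T⟩ = 0.48427.

0.4843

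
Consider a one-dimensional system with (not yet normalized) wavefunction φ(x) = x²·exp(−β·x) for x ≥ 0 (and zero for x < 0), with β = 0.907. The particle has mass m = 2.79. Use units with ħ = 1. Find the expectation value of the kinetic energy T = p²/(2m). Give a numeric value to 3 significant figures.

T = −(ħ²/2m) d²/dx², so ⟨T⟩ = −(ħ²/2m) ∫ φ*·φ'' dx / ∫|φ|² dx; with m = 2.79.
Differentiate x²·exp(−β·x) with the product rule; every integrand then reduces to terms xʲ·e^(−2βx) on [0, ∞), with ∫₀^∞ xʲ·e^(−2βx) dx = j!/(2β)^(j+1).
State is unnormalized: ∫|φ|² dx = 1.2219, and ∫φ*·(−ħ²/2m · φ'') dx = 0.060046, so ⟨T⟩ = 0.060046 / 1.2219.
⟨T⟩ = 0.049143.

0.0491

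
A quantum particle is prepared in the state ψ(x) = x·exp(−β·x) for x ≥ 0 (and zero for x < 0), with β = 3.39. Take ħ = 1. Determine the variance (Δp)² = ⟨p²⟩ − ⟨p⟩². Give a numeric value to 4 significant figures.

Compute ⟨p⟩ and ⟨p²⟩ separately; (Δp)² = ⟨p²⟩ − ⟨p⟩².
Differentiate x·exp(−β·x) with the product rule; every integrand then reduces to terms xʲ·e^(−2βx) on [0, ∞), with ∫₀^∞ xʲ·e^(−2βx) dx = j!/(2β)^(j+1).
Normalization: ∫|ψ|² dx = 0.0064171.
⟨p⟩ = 0.0000 and ⟨p²⟩ = 11.492.
(Δp)² = 11.492 − (0.0000)² = 11.492.

11.49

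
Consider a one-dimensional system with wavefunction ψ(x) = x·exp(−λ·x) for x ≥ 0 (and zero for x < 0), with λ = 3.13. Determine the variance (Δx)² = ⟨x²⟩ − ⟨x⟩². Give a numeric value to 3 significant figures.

0.0766

Compute ⟨x⟩ and ⟨x²⟩ separately, then (Δx)² = ⟨x²⟩ − ⟨x⟩².
Every integrand reduces to terms xʲ·e^(−2λx) on [0, ∞); use ∫₀^∞ xʲ·e^(−2λx) dx = j!/(2λ)^(j+1).
Normalization: ∫|ψ|² dx = 0.0081528.
⟨x⟩ = 0.47923 and ⟨x²⟩ = 0.30622.
(Δx)² = 0.30622 − (0.47923)² = 0.076555.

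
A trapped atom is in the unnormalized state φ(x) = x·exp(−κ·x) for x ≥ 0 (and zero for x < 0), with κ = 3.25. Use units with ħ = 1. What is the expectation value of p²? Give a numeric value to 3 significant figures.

p² φ = −ħ² d²φ/dx²; ⟨p²⟩ = −ħ² ∫ φ*·φ'' dx / ∫|φ|² dx.
Differentiate x·exp(−κ·x) with the product rule; every integrand then reduces to terms xʲ·e^(−2κx) on [0, ∞), with ∫₀^∞ xʲ·e^(−2κx) dx = j!/(2κ)^(j+1).
State is unnormalized: ∫|φ|² dx = 0.0072827, and ∫φ*·(−ħ² φ'') dx = 0.076923, so ⟨p²⟩ = 0.076923 / 0.0072827.
⟨p²⟩ = 10.563.

10.6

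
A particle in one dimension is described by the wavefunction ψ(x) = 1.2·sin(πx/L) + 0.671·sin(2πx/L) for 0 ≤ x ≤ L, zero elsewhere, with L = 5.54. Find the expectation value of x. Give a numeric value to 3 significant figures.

⟨x⟩ = ∫ x·|ψ|² dx / ∫|ψ|² dx (integrals over the domain).
On 0 ≤ x ≤ L (j ≠ l): ∫sin²(jπx/L) dx = L/2, ∫sin(jπx/L)·sin(lπx/L) dx = 0; diagonal moments ∫x·sin²(jπx/L) dx = L²/4, ∫x²·sin²(jπx/L) dx = L³·(1/6 − 1/(4j²π²)); cross terms ∫x·sin(jπx/L)·sin(lπx/L) dx = 0 for j + l even and −4jlL²/(π²(j² − l²)²) for j + l odd, ∫x²·sin(jπx/L)·sin(lπx/L) dx = (−1)^(j+l)·4jlL³/(π²(j² − l²)²); higher powers the same way via product-to-sum and parts.
State is unnormalized: ∫|ψ|² dx = 5.2360, and ∫ψ*·x·ψ dx = 10.052, so ⟨x⟩ = 10.052 / 5.2360.
⟨x⟩ = 1.9198.

1.92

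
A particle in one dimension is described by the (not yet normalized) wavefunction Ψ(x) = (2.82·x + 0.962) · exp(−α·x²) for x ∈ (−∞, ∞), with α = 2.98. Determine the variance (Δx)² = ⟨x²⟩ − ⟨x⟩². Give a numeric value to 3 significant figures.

Compute ⟨x⟩ and ⟨x²⟩ separately, then (Δx)² = ⟨x²⟩ − ⟨x⟩².
Expand each integrand as polynomial × e^(−2αx²) and use ∫x^(2j)·e^(−2αx²) dx = (2j−1)!!/(4α)^j · √(π/(2α)), odd powers → 0; here √(π/(2α)) = 0.72603.
Normalization: ∫|Ψ|² dx = 1.1563.
⟨x⟩ = 0.28581 and ⟨x²⟩ = 0.15418.
(Δx)² = 0.15418 − (0.28581)² = 0.072493.

0.0725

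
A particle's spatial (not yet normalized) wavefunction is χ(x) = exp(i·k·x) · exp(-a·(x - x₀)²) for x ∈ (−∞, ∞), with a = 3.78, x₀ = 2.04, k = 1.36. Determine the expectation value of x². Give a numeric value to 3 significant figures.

⟨x²⟩ = ∫ x²·|χ|² dx / ∫|χ|² dx (integrals over the domain).
Gaussian moments (u = x − x₀): ∫u^(2j)·e^(−2au²) du = (2j−1)!!/(4a)^j · √(π/(2a)), odd powers integrate to 0; here √(π/(2a)) = 0.64464.
State is unnormalized: ∫|χ|² dx = 0.64464, and ∫χ*·x²·χ dx = 2.7253, so ⟨x²⟩ = 2.7253 / 0.64464.
⟨x²⟩ = 4.2277.

4.23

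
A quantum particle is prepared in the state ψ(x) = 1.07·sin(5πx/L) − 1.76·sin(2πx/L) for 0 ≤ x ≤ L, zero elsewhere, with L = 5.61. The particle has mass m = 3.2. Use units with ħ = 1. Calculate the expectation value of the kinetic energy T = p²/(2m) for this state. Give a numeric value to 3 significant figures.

0.474

T = −(ħ²/2m) d²/dx², so ⟨T⟩ = −(ħ²/2m) ∫ ψ*·ψ'' dx / ∫|ψ|² dx; with m = 3.2.
d²/dx² sin(jπx/L) = −(jπ/L)²·sin(jπx/L); on 0 ≤ x ≤ L, ∫sin²(jπx/L) dx = L/2 and ∫sin(jπx/L)·sin(lπx/L) dx = 0 for j ≠ l, so only diagonal terms survive in ∫|ψ|² and ∫ψ·ψ″; ∫ψ·ψ′ dx = [ψ²/2] between the walls = 0.
State is unnormalized: ∫|ψ|² dx = 11.900, and ∫ψ*·(−ħ²/2m · ψ'') dx = 5.6370, so ⟨T⟩ = 5.6370 / 11.900.
⟨T⟩ = 0.47369.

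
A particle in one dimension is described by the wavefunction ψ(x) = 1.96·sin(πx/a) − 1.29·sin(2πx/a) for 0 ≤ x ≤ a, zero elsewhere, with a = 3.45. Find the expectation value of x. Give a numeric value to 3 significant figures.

2.30

⟨x⟩ = ∫ x·|ψ|² dx / ∫|ψ|² dx (integrals over the domain).
On 0 ≤ x ≤ a (j ≠ l): ∫sin²(jπx/a) dx = a/2, ∫sin(jπx/a)·sin(lπx/a) dx = 0; diagonal moments ∫x·sin²(jπx/a) dx = a²/4, ∫x²·sin²(jπx/a) dx = a³·(1/6 − 1/(4j²π²)); cross terms ∫x·sin(jπx/a)·sin(lπx/a) dx = 0 for j + l even and −4jla²/(π²(j² − l²)²) for j + l odd, ∫x²·sin(jπx/a)·sin(lπx/a) dx = (−1)^(j+l)·4jla³/(π²(j² − l²)²); higher powers the same way via product-to-sum and parts.
State is unnormalized: ∫|ψ|² dx = 9.4973, and ∫ψ*·x·ψ dx = 21.804, so ⟨x⟩ = 21.804 / 9.4973.
⟨x⟩ = 2.2958.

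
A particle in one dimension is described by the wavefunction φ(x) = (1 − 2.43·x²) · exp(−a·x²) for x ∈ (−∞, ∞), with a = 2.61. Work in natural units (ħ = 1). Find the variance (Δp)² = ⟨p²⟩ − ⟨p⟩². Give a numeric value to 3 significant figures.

6.91

Compute ⟨p⟩ and ⟨p²⟩ separately; (Δp)² = ⟨p²⟩ − ⟨p⟩².
Expand each integrand as polynomial × e^(−2ax²) and use ∫x^(2j)·e^(−2ax²) dx = (2j−1)!!/(4a)^j · √(π/(2a)), odd powers → 0; here √(π/(2a)) = 0.77578. Differentiate with the product rule, d/dx e^(−ax²) = −2ax·e^(−ax²).
Normalization: ∫|φ|² dx = 0.54073.
⟨p⟩ = 0.0000 and ⟨p²⟩ = 6.9078.
(Δp)² = 6.9078 − (0.0000)² = 6.9078.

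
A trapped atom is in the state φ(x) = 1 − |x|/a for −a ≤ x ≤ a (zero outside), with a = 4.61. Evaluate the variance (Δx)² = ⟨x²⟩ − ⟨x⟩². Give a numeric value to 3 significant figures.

Compute ⟨x⟩ and ⟨x²⟩ separately, then (Δx)² = ⟨x²⟩ − ⟨x⟩².
φ is even, so ∫ over [−a, a] = 2∫₀ᵃ with φ = 1 − x/a there: ∫₀ᵃ (1 − x/a)² dx = a/3, ∫₀ᵃ x²(1 − x/a)² dx = a³/30, ∫₀ᵃ x⁴(1 − x/a)² dx = a⁵/105.
Normalization: ∫|φ|² dx = 3.0733.
⟨x⟩ = 0.0000 and ⟨x²⟩ = 2.1252.
(Δx)² = 2.1252 − (0.0000)² = 2.1252.

2.13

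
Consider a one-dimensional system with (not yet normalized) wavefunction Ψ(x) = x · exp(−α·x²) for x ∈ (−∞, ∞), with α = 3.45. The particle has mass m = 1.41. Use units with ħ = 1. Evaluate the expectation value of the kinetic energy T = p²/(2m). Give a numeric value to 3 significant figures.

T = −(ħ²/2m) d²/dx², so ⟨T⟩ = −(ħ²/2m) ∫ Ψ*·Ψ'' dx / ∫|Ψ|² dx; with m = 1.41.
Expand each integrand as polynomial × e^(−2αx²) and use ∫x^(2j)·e^(−2αx²) dx = (2j−1)!!/(4α)^j · √(π/(2α)), odd powers → 0; here √(π/(2α)) = 0.67476. Differentiate with the product rule, d/dx e^(−αx²) = −2αx·e^(−αx²).
State is unnormalized: ∫|Ψ|² dx = 0.048896, and ∫Ψ*·(−ħ²/2m · Ψ'') dx = 0.17946, so ⟨T⟩ = 0.17946 / 0.048896.
⟨T⟩ = 3.6702.

3.67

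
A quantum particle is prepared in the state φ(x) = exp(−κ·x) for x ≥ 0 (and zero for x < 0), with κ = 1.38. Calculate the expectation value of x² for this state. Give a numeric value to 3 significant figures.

0.263

⟨x²⟩ = ∫ x²·|φ|² dx / ∫|φ|² dx (integrals over the domain).
Every integrand reduces to terms xʲ·e^(−2κx) on [0, ∞); use ∫₀^∞ xʲ·e^(−2κx) dx = j!/(2κ)^(j+1).
State is unnormalized: ∫|φ|² dx = 0.36232, and ∫φ*·x²·φ dx = 0.095127, so ⟨x²⟩ = 0.095127 / 0.36232.
⟨x²⟩ = 0.26255.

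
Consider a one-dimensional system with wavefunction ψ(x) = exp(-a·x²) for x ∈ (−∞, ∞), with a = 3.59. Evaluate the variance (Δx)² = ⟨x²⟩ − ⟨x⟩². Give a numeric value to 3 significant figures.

Compute ⟨x⟩ and ⟨x²⟩ separately, then (Δx)² = ⟨x²⟩ − ⟨x⟩².
Gaussian moments: ∫x^(2j)·e^(−2ax²) dx = (2j−1)!!/(4a)^j · √(π/(2a)), odd powers integrate to 0; here √(π/(2a)) = 0.66147.
Normalization: ∫|ψ|² dx = 0.66147.
⟨x⟩ = 0.0000 and ⟨x²⟩ = 0.069638.
(Δx)² = 0.069638 − (0.0000)² = 0.069638.

0.0696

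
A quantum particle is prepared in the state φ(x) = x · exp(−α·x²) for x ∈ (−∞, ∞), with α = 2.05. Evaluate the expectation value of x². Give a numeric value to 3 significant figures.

⟨x²⟩ = ∫ x²·|φ|² dx / ∫|φ|² dx (integrals over the domain).
Expand each integrand as polynomial × e^(−2αx²) and use ∫x^(2j)·e^(−2αx²) dx = (2j−1)!!/(4α)^j · √(π/(2α)), odd powers → 0; here √(π/(2α)) = 0.87535.
State is unnormalized: ∫|φ|² dx = 0.10675, and ∫φ*·x²·φ dx = 0.039055, so ⟨x²⟩ = 0.039055 / 0.10675.
⟨x²⟩ = 0.36585.

0.366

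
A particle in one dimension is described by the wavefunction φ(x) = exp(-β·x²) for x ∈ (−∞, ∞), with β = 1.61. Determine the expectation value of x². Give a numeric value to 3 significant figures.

0.155

⟨x²⟩ = ∫ x²·|φ|² dx / ∫|φ|² dx (integrals over the domain).
Gaussian moments: ∫x^(2j)·e^(−2βx²) dx = (2j−1)!!/(4β)^j · √(π/(2β)), odd powers integrate to 0; here √(π/(2β)) = 0.98775.
State is unnormalized: ∫|φ|² dx = 0.98775, and ∫φ*·x²·φ dx = 0.15338, so ⟨x²⟩ = 0.15338 / 0.98775.
⟨x²⟩ = 0.15528.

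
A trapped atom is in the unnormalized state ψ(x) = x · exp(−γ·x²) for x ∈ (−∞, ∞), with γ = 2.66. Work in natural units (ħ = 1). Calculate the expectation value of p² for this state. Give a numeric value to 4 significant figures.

p² ψ = −ħ² d²ψ/dx²; ⟨p²⟩ = −ħ² ∫ ψ*·ψ'' dx / ∫|ψ|² dx.
Expand each integrand as polynomial × e^(−2γx²) and use ∫x^(2j)·e^(−2γx²) dx = (2j−1)!!/(4γ)^j · √(π/(2γ)), odd powers → 0; here √(π/(2γ)) = 0.76846. Differentiate with the product rule, d/dx e^(−γx²) = −2γx·e^(−γx²).
State is unnormalized: ∫|ψ|² dx = 0.072223, and ∫ψ*·(−ħ² ψ'') dx = 0.57634, so ⟨p²⟩ = 0.57634 / 0.072223.
⟨p²⟩ = 7.9800.

7.980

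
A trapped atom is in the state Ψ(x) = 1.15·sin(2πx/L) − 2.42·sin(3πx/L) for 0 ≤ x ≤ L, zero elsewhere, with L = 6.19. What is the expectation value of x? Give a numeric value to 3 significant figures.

4.03

⟨x⟩ = ∫ x·|Ψ|² dx / ∫|Ψ|² dx (integrals over the domain).
On 0 ≤ x ≤ L (j ≠ l): ∫sin²(jπx/L) dx = L/2, ∫sin(jπx/L)·sin(lπx/L) dx = 0; diagonal moments ∫x·sin²(jπx/L) dx = L²/4, ∫x²·sin²(jπx/L) dx = L³·(1/6 − 1/(4j²π²)); cross terms ∫x·sin(jπx/L)·sin(lπx/L) dx = 0 for j + l even and −4jlL²/(π²(j² − l²)²) for j + l odd, ∫x²·sin(jπx/L)·sin(lπx/L) dx = (−1)^(j+l)·4jlL³/(π²(j² − l²)²); higher powers the same way via product-to-sum and parts.
State is unnormalized: ∫|Ψ|² dx = 22.219, and ∫Ψ*·x·Ψ dx = 89.511, so ⟨x⟩ = 89.511 / 22.219.
⟨x⟩ = 4.0286.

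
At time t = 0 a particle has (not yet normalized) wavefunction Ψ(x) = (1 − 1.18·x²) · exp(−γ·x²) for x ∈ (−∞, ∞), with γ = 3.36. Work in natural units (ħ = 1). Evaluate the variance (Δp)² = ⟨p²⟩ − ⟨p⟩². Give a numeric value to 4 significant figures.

4.875

Compute ⟨p⟩ and ⟨p²⟩ separately; (Δp)² = ⟨p²⟩ − ⟨p⟩².
Expand each integrand as polynomial × e^(−2γx²) and use ∫x^(2j)·e^(−2γx²) dx = (2j−1)!!/(4γ)^j · √(π/(2γ)), odd powers → 0; here √(π/(2γ)) = 0.68374. Differentiate with the product rule, d/dx e^(−γx²) = −2γx·e^(−γx²).
Normalization: ∫|Ψ|² dx = 0.57949.
⟨p⟩ = 0.0000 and ⟨p²⟩ = 4.8745.
(Δp)² = 4.8745 − (0.0000)² = 4.8745.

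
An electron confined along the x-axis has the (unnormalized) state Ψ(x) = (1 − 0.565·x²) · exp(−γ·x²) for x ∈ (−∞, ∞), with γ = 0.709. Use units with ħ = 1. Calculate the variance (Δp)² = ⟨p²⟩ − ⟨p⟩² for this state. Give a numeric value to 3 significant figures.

1.65

Compute ⟨p⟩ and ⟨p²⟩ separately; (Δp)² = ⟨p²⟩ − ⟨p⟩².
Expand each integrand as polynomial × e^(−2γx²) and use ∫x^(2j)·e^(−2γx²) dx = (2j−1)!!/(4γ)^j · √(π/(2γ)), odd powers → 0; here √(π/(2γ)) = 1.4885. Differentiate with the product rule, d/dx e^(−γx²) = −2γx·e^(−γx²).
Normalization: ∫|Ψ|² dx = 1.0726.
⟨p⟩ = 0.0000 and ⟨p²⟩ = 1.6492.
(Δp)² = 1.6492 − (0.0000)² = 1.6492.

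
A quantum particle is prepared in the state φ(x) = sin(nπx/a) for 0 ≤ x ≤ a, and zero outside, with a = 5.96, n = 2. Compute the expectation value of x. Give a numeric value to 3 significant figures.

⟨x⟩ = ∫ x·|φ|² dx / ∫|φ|² dx (integrals over the domain).
With sin²θ = (1 − cos2θ)/2 on 0 ≤ x ≤ a: ∫sin²(nπx/a) dx = a/2, ∫x·sin²(nπx/a) dx = a²/4, ∫x²·sin²(nπx/a) dx = a³·(1/6 − 1/(4n²π²)); higher powers xᵏ the same way, integrating xᵏ·cos(2nπx/a) by parts.
State is unnormalized: ∫|φ|² dx = 2.9800, and ∫φ*·x·φ dx = 8.8804, so ⟨x⟩ = 8.8804 / 2.9800.
⟨x⟩ = 2.9800.

2.98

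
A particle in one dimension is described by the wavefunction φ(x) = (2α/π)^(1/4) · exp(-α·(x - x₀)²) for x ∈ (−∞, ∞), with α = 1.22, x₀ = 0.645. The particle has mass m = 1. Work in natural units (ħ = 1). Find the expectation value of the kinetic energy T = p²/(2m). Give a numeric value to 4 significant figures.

0.6100

T = −(ħ²/2m) d²/dx², so ⟨T⟩ = −(ħ²/2m) ∫ φ*·φ'' dx; with m = 1.
Gaussian moments (u = x − x₀): ∫u^(2j)·e^(−2αu²) du = (2j−1)!!/(4α)^j · √(π/(2α)), odd powers integrate to 0; here √(π/(2α)) = 1.1347. Derivatives: d/dx e^(−αu²) = −2αu·e^(−αu²), d²/dx² e^(−αu²) = (4α²u² − 2α)·e^(−αu²).
⟨T⟩ = 0.61000.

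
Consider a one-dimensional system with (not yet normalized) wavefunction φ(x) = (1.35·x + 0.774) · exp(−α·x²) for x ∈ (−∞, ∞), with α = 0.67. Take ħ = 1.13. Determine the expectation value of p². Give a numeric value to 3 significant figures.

1.77

p² φ = −ħ² d²φ/dx²; ⟨p²⟩ = −ħ² ∫ φ*·φ'' dx / ∫|φ|² dx.
Expand each integrand as polynomial × e^(−2αx²) and use ∫x^(2j)·e^(−2αx²) dx = (2j−1)!!/(4α)^j · √(π/(2α)), odd powers → 0; here √(π/(2α)) = 1.5312. Differentiate with the product rule, d/dx e^(−αx²) = −2αx·e^(−αx²).
State is unnormalized: ∫|φ|² dx = 1.9585, and ∫φ*·(−ħ² φ'') dx = 3.4572, so ⟨p²⟩ = 3.4572 / 1.9585.
⟨p²⟩ = 1.7652.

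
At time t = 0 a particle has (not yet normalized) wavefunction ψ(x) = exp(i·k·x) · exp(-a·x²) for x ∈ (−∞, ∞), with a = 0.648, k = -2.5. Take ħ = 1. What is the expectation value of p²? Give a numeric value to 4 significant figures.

p² ψ = −ħ² d²ψ/dx²; ⟨p²⟩ = −ħ² ∫ ψ*·ψ'' dx / ∫|ψ|² dx.
Gaussian moments: ∫x^(2j)·e^(−2ax²) dx = (2j−1)!!/(4a)^j · √(π/(2a)), odd powers integrate to 0; here √(π/(2a)) = 1.5569. Derivatives: ψ′ = (ik − 2ax)·ψ, ψ″ = ((ik − 2ax)² − 2a)·ψ; the odd-in-x pieces drop out.
State is unnormalized: ∫|ψ|² dx = 1.5569, and ∫ψ*·(−ħ² ψ'') dx = 10.740, so ⟨p²⟩ = 10.740 / 1.5569.
⟨p²⟩ = 6.8980.

6.898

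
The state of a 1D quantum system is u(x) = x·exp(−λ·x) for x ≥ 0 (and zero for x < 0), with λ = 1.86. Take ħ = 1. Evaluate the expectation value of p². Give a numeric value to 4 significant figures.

p² u = −ħ² d²u/dx²; ⟨p²⟩ = −ħ² ∫ u*·u'' dx / ∫|u|² dx.
Differentiate x·exp(−λ·x) with the product rule; every integrand then reduces to terms xʲ·e^(−2λx) on [0, ∞), with ∫₀^∞ xʲ·e^(−2λx) dx = j!/(2λ)^(j+1).
State is unnormalized: ∫|u|² dx = 0.038851, and ∫u*·(−ħ² u'') dx = 0.13441, so ⟨p²⟩ = 0.13441 / 0.038851.
⟨p²⟩ = 3.4596.

3.460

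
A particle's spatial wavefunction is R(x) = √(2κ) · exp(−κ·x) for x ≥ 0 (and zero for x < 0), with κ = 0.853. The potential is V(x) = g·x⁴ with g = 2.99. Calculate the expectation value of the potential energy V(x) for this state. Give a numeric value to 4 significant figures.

8.472

⟨V⟩ = ∫ V(x)·|R|² dx.
Every integrand reduces to terms xʲ·e^(−2κx) on [0, ∞); use ∫₀^∞ xʲ·e^(−2κx) dx = j!/(2κ)^(j+1).
⟨V⟩ = 8.4716.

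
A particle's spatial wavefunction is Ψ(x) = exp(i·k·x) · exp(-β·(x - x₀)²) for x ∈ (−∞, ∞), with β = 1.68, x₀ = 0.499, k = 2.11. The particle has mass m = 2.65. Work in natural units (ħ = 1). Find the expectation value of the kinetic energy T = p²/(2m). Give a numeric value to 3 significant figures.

1.16

T = −(ħ²/2m) d²/dx², so ⟨T⟩ = −(ħ²/2m) ∫ Ψ*·Ψ'' dx / ∫|Ψ|² dx; with m = 2.65.
Gaussian moments (u = x − x₀): ∫u^(2j)·e^(−2βu²) du = (2j−1)!!/(4β)^j · √(π/(2β)), odd powers integrate to 0; here √(π/(2β)) = 0.96695. Derivatives: Ψ′ = (ik − 2βu)·Ψ, Ψ″ = ((ik − 2βu)² − 2β)·Ψ; the odd-in-u pieces drop out.
State is unnormalized: ∫|Ψ|² dx = 0.96695, and ∫Ψ*·(−ħ²/2m · Ψ'') dx = 1.1188, so ⟨T⟩ = 1.1188 / 0.96695.
⟨T⟩ = 1.1570.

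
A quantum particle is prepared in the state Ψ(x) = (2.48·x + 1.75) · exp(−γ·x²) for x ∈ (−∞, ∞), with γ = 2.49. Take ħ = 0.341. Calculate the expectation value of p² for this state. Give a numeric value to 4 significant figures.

0.3867

p² Ψ = −ħ² d²Ψ/dx²; ⟨p²⟩ = −ħ² ∫ Ψ*·Ψ'' dx / ∫|Ψ|² dx.
Expand each integrand as polynomial × e^(−2γx²) and use ∫x^(2j)·e^(−2γx²) dx = (2j−1)!!/(4γ)^j · √(π/(2γ)), odd powers → 0; here √(π/(2γ)) = 0.79426. Differentiate with the product rule, d/dx e^(−γx²) = −2γx·e^(−γx²).
State is unnormalized: ∫|Ψ|² dx = 2.9229, and ∫Ψ*·(−ħ² Ψ'') dx = 1.1303, so ⟨p²⟩ = 1.1303 / 2.9229.
⟨p²⟩ = 0.38671.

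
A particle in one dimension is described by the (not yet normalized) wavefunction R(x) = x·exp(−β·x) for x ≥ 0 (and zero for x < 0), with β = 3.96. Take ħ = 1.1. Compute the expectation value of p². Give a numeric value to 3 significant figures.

p² R = −ħ² d²R/dx²; ⟨p²⟩ = −ħ² ∫ R*·R'' dx / ∫|R|² dx.
Differentiate x·exp(−β·x) with the product rule; every integrand then reduces to terms xʲ·e^(−2βx) on [0, ∞), with ∫₀^∞ xʲ·e^(−2βx) dx = j!/(2β)^(j+1).
State is unnormalized: ∫|R|² dx = 0.0040258, and ∫R*·(−ħ² R'') dx = 0.076389, so ⟨p²⟩ = 0.076389 / 0.0040258.
⟨p²⟩ = 18.975.

19.0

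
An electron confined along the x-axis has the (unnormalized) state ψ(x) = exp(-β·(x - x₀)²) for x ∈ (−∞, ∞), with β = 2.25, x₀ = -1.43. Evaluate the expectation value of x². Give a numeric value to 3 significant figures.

⟨x²⟩ = ∫ x²·|ψ|² dx / ∫|ψ|² dx (integrals over the domain).
Gaussian moments (u = x − x₀): ∫u^(2j)·e^(−2βu²) du = (2j−1)!!/(4β)^j · √(π/(2β)), odd powers integrate to 0; here √(π/(2β)) = 0.83554.
State is unnormalized: ∫|ψ|² dx = 0.83554, and ∫ψ*·x²·ψ dx = 1.8014, so ⟨x²⟩ = 1.8014 / 0.83554.
⟨x²⟩ = 2.1560.

2.16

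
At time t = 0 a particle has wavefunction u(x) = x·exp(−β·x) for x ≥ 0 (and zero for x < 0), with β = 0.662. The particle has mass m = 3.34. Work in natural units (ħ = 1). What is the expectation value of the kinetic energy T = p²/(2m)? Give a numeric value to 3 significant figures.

0.0656

T = −(ħ²/2m) d²/dx², so ⟨T⟩ = −(ħ²/2m) ∫ u*·u'' dx / ∫|u|² dx; with m = 3.34.
Differentiate x·exp(−β·x) with the product rule; every integrand then reduces to terms xʲ·e^(−2βx) on [0, ∞), with ∫₀^∞ xʲ·e^(−2βx) dx = j!/(2β)^(j+1).
State is unnormalized: ∫|u|² dx = 0.86172, and ∫u*·(−ħ²/2m · u'') dx = 0.056533, so ⟨T⟩ = 0.056533 / 0.86172.
⟨T⟩ = 0.065605.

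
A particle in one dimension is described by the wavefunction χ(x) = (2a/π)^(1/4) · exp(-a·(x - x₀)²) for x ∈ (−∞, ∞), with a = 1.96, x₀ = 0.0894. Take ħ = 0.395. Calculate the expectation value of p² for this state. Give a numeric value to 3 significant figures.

p² χ = −ħ² d²χ/dx²; ⟨p²⟩ = −ħ² ∫ χ*·χ'' dx.
Gaussian moments (u = x − x₀): ∫u^(2j)·e^(−2au²) du = (2j−1)!!/(4a)^j · √(π/(2a)), odd powers integrate to 0; here √(π/(2a)) = 0.89522. Derivatives: d/dx e^(−au²) = −2au·e^(−au²), d²/dx² e^(−au²) = (4a²u² − 2a)·e^(−au²).
⟨p²⟩ = 0.30581.

0.306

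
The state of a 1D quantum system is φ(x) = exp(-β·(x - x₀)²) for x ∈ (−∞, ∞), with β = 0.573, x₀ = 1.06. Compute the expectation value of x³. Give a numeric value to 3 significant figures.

2.58

⟨x³⟩ = ∫ x³·|φ|² dx / ∫|φ|² dx (integrals over the domain).
Gaussian moments (u = x − x₀): ∫u^(2j)·e^(−2βu²) du = (2j−1)!!/(4β)^j · √(π/(2β)), odd powers integrate to 0; here √(π/(2β)) = 1.6557.
State is unnormalized: ∫|φ|² dx = 1.6557, and ∫φ*·x³·φ dx = 4.2692, so ⟨x³⟩ = 4.2692 / 1.6557.
⟨x³⟩ = 2.5785.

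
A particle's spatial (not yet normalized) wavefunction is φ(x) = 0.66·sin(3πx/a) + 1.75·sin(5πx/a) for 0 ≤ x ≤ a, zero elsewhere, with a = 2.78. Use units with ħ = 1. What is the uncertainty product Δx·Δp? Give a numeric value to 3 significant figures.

Δx = √(⟨x²⟩−⟨x⟩²), Δp = √(⟨p²⟩−⟨p⟩²).
On 0 ≤ x ≤ a (j ≠ l): ∫sin²(jπx/a) dx = a/2, ∫sin(jπx/a)·sin(lπx/a) dx = 0; diagonal moments ∫x·sin²(jπx/a) dx = a²/4, ∫x²·sin²(jπx/a) dx = a³·(1/6 − 1/(4j²π²)); cross terms ∫x·sin(jπx/a)·sin(lπx/a) dx = 0 for j + l even and −4jla²/(π²(j² − l²)²) for j + l odd, ∫x²·sin(jπx/a)·sin(lπx/a) dx = (−1)^(j+l)·4jla³/(π²(j² − l²)²); higher powers the same way via product-to-sum and parts. d²/dx² sin(jπx/a) = −(jπ/a)²·sin(jπx/a); on 0 ≤ x ≤ a, ∫sin²(jπx/a) dx = a/2 and ∫sin(jπx/a)·sin(lπx/a) dx = 0 for j ≠ l, so only diagonal terms survive in ∫|φ|² and ∫φ·φ″; ∫φ·φ′ dx = [φ²/2] between the walls = 0.
Normalization: ∫|φ|² dx = 4.8624.
⟨x⟩ = 1.3900, ⟨x²⟩ = 2.7994 ⇒ Δx = 0.93129.
⟨p⟩ = 0.0000, ⟨p²⟩ = 29.382 ⇒ Δp = 5.4205.
Δx·Δp = 5.0481.

5.05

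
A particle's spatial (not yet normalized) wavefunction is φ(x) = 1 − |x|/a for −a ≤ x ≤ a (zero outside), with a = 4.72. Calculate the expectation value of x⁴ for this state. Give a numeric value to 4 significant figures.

⟨x⁴⟩ = ∫ x⁴·|φ|² dx / ∫|φ|² dx (integrals over the domain).
φ is even, so ∫ over [−a, a] = 2∫₀ᵃ with φ = 1 − x/a there: ∫₀ᵃ (1 − x/a)² dx = a/3, ∫₀ᵃ x²(1 − x/a)² dx = a³/30, ∫₀ᵃ x⁴(1 − x/a)² dx = a⁵/105.
State is unnormalized: ∫|φ|² dx = 3.1467, and ∫φ*·x⁴·φ dx = 44.622, so ⟨x⁴⟩ = 44.622 / 3.1467.
⟨x⁴⟩ = 14.181.

14.18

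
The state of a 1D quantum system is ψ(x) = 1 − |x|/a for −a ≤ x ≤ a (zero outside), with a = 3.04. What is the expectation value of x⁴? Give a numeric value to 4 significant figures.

2.440

⟨x⁴⟩ = ∫ x⁴·|ψ|² dx / ∫|ψ|² dx (integrals over the domain).
ψ is even, so ∫ over [−a, a] = 2∫₀ᵃ with ψ = 1 − x/a there: ∫₀ᵃ (1 − x/a)² dx = a/3, ∫₀ᵃ x²(1 − x/a)² dx = a³/30, ∫₀ᵃ x⁴(1 − x/a)² dx = a⁵/105.
State is unnormalized: ∫|ψ|² dx = 2.0267, and ∫ψ*·x⁴·ψ dx = 4.9455, so ⟨x⁴⟩ = 4.9455 / 2.0267.
⟨x⁴⟩ = 2.4402.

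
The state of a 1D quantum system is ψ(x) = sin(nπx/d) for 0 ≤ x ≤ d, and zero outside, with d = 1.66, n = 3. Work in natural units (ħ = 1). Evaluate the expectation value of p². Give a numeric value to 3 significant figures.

p² ψ = −ħ² d²ψ/dx²; ⟨p²⟩ = −ħ² ∫ ψ*·ψ'' dx / ∫|ψ|² dx.
d/dx sin(nπx/d) = (nπ/d)·cos(nπx/d) and d²/dx² sin(nπx/d) = −(nπ/d)²·sin(nπx/d); on 0 ≤ x ≤ d, ∫sin²(nπx/d) dx = d/2 and ∫sin(nπx/d)·cos(nπx/d) dx = 0.
State is unnormalized: ∫|ψ|² dx = 0.83000, and ∫ψ*·(−ħ² ψ'') dx = 26.755, so ⟨p²⟩ = 26.755 / 0.83000.
⟨p²⟩ = 32.235.

32.2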